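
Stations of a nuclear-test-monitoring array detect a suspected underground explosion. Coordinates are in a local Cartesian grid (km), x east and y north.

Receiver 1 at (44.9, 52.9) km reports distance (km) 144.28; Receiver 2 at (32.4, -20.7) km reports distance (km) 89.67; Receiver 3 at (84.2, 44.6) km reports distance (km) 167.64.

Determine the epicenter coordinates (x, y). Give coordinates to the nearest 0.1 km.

x ≈ -50.2 km, y ≈ -55.6 km

Circle about each station: (x − 44.9)² + (y − 52.9)² = 144.28²; (x − 32.4)² + (y + 20.7)² = 89.67²; (x − 84.2)² + (y − 44.6)² = 167.64².
Subtracting the Receiver 1 equation from the Receiver 2 and Receiver 3 equations removes the quadratic terms:
-25.0 x − 147.2 y = 9439.84
78.6 x − 16.6 y = -3022.07
Solving the 2×2 system: x ≈ -50.2, y ≈ -55.6 km.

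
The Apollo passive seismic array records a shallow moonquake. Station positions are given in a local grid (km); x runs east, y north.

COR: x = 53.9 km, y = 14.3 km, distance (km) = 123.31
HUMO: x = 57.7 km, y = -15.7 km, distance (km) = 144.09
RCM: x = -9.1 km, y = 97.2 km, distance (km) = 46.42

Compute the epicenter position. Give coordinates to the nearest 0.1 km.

-51.5 km east, 78.3 km north

Circle about each station: (x − 53.9)² + (y − 14.3)² = 123.31²; (x − 57.7)² + (y + 15.7)² = 144.09²; (x + 9.1)² + (y − 97.2)² = 46.42².
Subtracting pairs of circle equations eliminates x²+y² and gives linear equations (the radical axes):
7.6 x − 60.0 y = -5090.49
-126.0 x + 165.8 y = 19471.49
Solving the 2×2 system: x ≈ -51.5, y ≈ 78.3 km.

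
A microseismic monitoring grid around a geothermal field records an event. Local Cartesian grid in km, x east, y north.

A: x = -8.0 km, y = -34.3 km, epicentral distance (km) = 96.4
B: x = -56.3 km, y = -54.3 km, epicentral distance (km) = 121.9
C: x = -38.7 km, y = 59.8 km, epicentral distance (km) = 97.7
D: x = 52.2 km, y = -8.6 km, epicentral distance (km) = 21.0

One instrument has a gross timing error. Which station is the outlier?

A

Solve using three stations at a time. Using B, C, D (subtract circle equations pairwise → linear system) gives (x, y) ≈ (46.3, 11.6).
Distances from that point to each station vs reported:
  A: calculated 71.1 vs reported 96.4 → residual 25.3 km
  B: calculated 121.9 vs reported 121.9 → residual 0.0 km
  C: calculated 97.7 vs reported 97.7 → residual 0.0 km
  D: calculated 21.0 vs reported 21.0 → residual 0.0 km
B, C, D are mutually consistent (residuals ≈ 0); A is off by 25.3 km.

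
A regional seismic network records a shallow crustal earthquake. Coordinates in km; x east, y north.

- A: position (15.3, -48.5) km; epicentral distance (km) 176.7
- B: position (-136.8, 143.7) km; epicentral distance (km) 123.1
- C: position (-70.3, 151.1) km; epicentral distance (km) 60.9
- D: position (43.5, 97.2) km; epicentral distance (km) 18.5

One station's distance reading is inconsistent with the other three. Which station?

Solve using three stations at a time. Using A, B, C (subtract circle equations pairwise → linear system) gives (x, y) ≈ (-15.1, 125.6).
Distances from that point to each station vs reported:
  A: calculated 176.7 vs reported 176.7 → residual 0.0 km
  B: calculated 123.1 vs reported 123.1 → residual 0.0 km
  C: calculated 60.9 vs reported 60.9 → residual 0.0 km
  D: calculated 65.1 vs reported 18.5 → residual 46.6 km
A, B, C are mutually consistent (residuals ≈ 0); D is off by 46.6 km.

D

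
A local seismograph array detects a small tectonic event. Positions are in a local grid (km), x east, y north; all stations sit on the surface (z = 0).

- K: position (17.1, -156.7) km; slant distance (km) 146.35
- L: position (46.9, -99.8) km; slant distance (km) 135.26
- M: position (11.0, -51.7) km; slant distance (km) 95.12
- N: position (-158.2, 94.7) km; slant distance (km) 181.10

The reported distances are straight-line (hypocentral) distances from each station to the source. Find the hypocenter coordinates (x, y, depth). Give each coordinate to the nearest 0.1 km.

(-65.2, -49.9, 56.9)

Each station gives a sphere (x−x_i)² + (y−y_i)² + z² = d_i² (stations at z=0).
Subtracting the K sphere from L and M: z² cancels, leaving linear equations in x and y:
59.6 x + 113.8 y = -9564.60
-12.2 x + 210.0 y = -9682.90
Solving: x ≈ -65.206, y ≈ -49.897 km (keep extra digits for the depth step; rounded: -65.2, -49.9).
Then from the K sphere: z² = 146.35² − (x − 17.1)² − (y + 156.7)² with x = -65.206, y = -49.897, so z ≈ 56.896 ≈ 56.9 km.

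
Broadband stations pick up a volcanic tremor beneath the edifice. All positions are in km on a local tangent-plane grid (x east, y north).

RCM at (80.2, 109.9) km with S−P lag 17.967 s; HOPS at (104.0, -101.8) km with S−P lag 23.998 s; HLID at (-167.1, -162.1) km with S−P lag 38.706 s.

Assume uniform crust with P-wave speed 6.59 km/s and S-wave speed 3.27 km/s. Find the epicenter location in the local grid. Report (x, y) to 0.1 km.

Distance from S−P lag: d = Δt · v_P v_S / (v_P − v_S) = Δt · (6.59·3.27)/(6.59−3.27) ≈ 6.4908·Δt.
So d_RCM = 116.62, d_HOPS = 155.77, d_HLID = 251.23 km.
Circle about each station: (x − 80.2)² + (y − 109.9)² = 116.62²; (x − 104.0)² + (y + 101.8)² = 155.77²; (x + 167.1)² + (y + 162.1)² = 251.23².
Subtracting the RCM equation from the HOPS and HLID equations removes the quadratic terms:
47.6 x − 423.4 y = -7994.88
-494.6 x − 544.0 y = -13827.52
Solving the 2×2 system: x ≈ 6.4, y ≈ 19.6 km.

6.4 km east, 19.6 km north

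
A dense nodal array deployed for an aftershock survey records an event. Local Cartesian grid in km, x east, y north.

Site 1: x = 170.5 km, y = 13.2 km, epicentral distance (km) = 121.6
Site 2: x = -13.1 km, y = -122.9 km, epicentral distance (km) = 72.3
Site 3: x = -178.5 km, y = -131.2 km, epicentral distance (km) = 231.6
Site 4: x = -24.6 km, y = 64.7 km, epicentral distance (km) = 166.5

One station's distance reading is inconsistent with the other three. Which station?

Solve using three stations at a time. Using Site 2, Site 3, Site 4 (subtract circle equations pairwise → linear system) gives (x, y) ≈ (48.4, -84.9).
Distances from that point to each station vs reported:
  Site 1: calculated 156.6 vs reported 121.6 → residual 35.0 km
  Site 2: calculated 72.3 vs reported 72.3 → residual 0.0 km
  Site 3: calculated 231.6 vs reported 231.6 → residual 0.0 km
  Site 4: calculated 166.5 vs reported 166.5 → residual 0.0 km
Site 2, Site 3, Site 4 are mutually consistent (residuals ≈ 0); Site 1 is off by 35.0 km.

Site 1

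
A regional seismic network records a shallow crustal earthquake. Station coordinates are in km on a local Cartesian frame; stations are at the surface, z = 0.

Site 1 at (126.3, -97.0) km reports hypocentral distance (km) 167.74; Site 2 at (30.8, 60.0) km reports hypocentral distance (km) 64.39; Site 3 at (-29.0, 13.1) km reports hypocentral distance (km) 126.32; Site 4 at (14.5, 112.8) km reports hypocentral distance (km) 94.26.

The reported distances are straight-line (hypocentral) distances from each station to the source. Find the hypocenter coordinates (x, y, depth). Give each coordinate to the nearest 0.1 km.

(81.5, 59.7, 39.7)

Each station gives a sphere (x−x_i)² + (y−y_i)² + z² = d_i² (stations at z=0).
Subtracting the Site 1 sphere from Site 2 and Site 3: z² cancels, leaving linear equations in x and y:
-191.0 x + 314.0 y = 3178.59
-310.6 x + 220.2 y = -12168.11
Solving: x ≈ 81.498, y ≈ 59.697 km (keep extra digits for the depth step; rounded: 81.5, 59.7).
Then from the Site 1 sphere: z² = 167.74² − (x − 126.3)² − (y + 97.0)² with x = 81.498, y = 59.697, so z ≈ 39.693 ≈ 39.7 km.
Check against Site 4 (with the unrounded solution): distance 94.26 ≈ 94.26 km. ✓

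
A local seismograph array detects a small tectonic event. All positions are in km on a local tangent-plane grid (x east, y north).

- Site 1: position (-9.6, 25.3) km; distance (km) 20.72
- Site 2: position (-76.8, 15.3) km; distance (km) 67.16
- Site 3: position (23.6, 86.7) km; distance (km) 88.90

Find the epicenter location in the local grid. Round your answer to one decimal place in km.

(-10.5, 4.6)

Circle about each station: (x + 9.6)² + (y − 25.3)² = 20.72²; (x + 76.8)² + (y − 15.3)² = 67.16²; (x − 23.6)² + (y − 86.7)² = 88.90².
Subtracting the Site 1 equation from the Site 2 and Site 3 equations removes the quadratic terms:
-134.4 x − 20.0 y = 1318.93
66.4 x + 122.8 y = -132.29
Solving the 2×2 system: x ≈ -10.5, y ≈ 4.6 km.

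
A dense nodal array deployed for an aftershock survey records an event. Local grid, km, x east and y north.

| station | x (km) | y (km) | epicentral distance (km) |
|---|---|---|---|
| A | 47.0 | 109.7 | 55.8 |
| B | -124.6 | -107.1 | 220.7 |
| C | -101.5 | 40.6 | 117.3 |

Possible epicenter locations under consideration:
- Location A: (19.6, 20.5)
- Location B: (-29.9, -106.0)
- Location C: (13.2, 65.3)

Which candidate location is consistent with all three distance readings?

For each candidate, compare |candidate − station| to the reported distance:
Location A: residuals A 37.5, B 28.2, C 5.5 → max 37.5 km
Location B: residuals A 173.2, B 126.0, C 45.9 → max 173.2 km
Location C: residuals A 0.0, B 0.0, C 0.0 → max 0.0 km
Only Location C has all residuals ≈ 0.

Location C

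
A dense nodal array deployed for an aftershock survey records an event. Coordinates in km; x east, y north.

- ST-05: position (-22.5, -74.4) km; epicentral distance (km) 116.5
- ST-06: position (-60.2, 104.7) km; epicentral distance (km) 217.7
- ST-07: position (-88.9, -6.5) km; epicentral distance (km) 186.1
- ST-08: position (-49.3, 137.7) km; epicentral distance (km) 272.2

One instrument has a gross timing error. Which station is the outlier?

ST-08

Solve using three stations at a time. Using ST-05, ST-06, ST-07 (subtract circle equations pairwise → linear system) gives (x, y) ≈ (91.9, -51.2).
Distances from that point to each station vs reported:
  ST-05: calculated 116.7 vs reported 116.5 → residual 0.2 km
  ST-06: calculated 217.8 vs reported 217.7 → residual 0.1 km
  ST-07: calculated 186.2 vs reported 186.1 → residual 0.1 km
  ST-08: calculated 235.8 vs reported 272.2 → residual 36.4 km
ST-05, ST-06, ST-07 are mutually consistent (residuals ≈ 0); ST-08 is off by 36.4 km.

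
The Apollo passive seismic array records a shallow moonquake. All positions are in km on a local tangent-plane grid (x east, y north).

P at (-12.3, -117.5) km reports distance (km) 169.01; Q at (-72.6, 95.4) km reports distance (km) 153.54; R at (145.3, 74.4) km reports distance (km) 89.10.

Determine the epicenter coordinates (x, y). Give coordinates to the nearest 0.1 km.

Circle about each station: (x + 12.3)² + (y + 117.5)² = 169.01²; (x + 72.6)² + (y − 95.4)² = 153.54²; (x − 145.3)² + (y − 74.4)² = 89.10².
Subtracting the P equation from the Q and R equations removes the quadratic terms:
-120.6 x + 425.8 y = 5404.23
315.2 x + 383.8 y = 33315.48
Solving the 2×2 system: x ≈ 67.1, y ≈ 31.7 km.

x ≈ 67.1 km, y ≈ 31.7 km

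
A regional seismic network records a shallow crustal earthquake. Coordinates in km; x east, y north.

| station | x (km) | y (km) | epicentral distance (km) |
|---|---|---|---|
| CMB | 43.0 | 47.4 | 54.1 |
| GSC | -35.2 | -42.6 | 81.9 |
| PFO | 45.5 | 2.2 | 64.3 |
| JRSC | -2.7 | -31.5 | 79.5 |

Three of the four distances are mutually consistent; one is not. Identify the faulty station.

Solve using three stations at a time. Using CMB, GSC, PFO (subtract circle equations pairwise → linear system) gives (x, y) ≈ (-9.7, 35.2).
Distances from that point to each station vs reported:
  CMB: calculated 54.1 vs reported 54.1 → residual 0.0 km
  GSC: calculated 81.9 vs reported 81.9 → residual 0.0 km
  PFO: calculated 64.3 vs reported 64.3 → residual 0.0 km
  JRSC: calculated 67.0 vs reported 79.5 → residual 12.5 km
CMB, GSC, PFO are mutually consistent (residuals ≈ 0); JRSC is off by 12.5 km.

JRSC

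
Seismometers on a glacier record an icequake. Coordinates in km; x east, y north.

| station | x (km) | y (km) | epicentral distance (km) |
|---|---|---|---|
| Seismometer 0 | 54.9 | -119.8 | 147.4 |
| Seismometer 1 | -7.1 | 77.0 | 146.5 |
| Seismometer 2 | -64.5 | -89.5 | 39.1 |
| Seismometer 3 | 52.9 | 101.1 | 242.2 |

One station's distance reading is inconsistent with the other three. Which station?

Solve using three stations at a time. Using Seismometer 0, Seismometer 1, Seismometer 2 (subtract circle equations pairwise → linear system) gives (x, y) ≈ (-76.1, -52.2).
Distances from that point to each station vs reported:
  Seismometer 0: calculated 147.4 vs reported 147.4 → residual 0.0 km
  Seismometer 1: calculated 146.5 vs reported 146.5 → residual 0.0 km
  Seismometer 2: calculated 39.0 vs reported 39.1 → residual 0.1 km
  Seismometer 3: calculated 200.4 vs reported 242.2 → residual 41.8 km
Seismometer 0, Seismometer 1, Seismometer 2 are mutually consistent (residuals ≈ 0); Seismometer 3 is off by 41.8 km.

Seismometer 3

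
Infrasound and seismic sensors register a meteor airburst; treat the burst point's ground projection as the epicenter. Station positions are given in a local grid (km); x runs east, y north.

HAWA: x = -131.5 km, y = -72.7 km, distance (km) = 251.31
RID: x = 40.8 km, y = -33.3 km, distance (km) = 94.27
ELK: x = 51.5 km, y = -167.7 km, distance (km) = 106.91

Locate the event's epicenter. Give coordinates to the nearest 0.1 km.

(119.5, -85.2)

Circle about each station: (x + 131.5)² + (y + 72.7)² = 251.31²; (x − 40.8)² + (y + 33.3)² = 94.27²; (x − 51.5)² + (y + 167.7)² = 106.91².
Subtracting the HAWA equation from the RID and ELK equations removes the quadratic terms:
344.6 x + 78.8 y = 34465.87
366.0 x − 190.0 y = 59924.97
Solving the 2×2 system: x ≈ 119.5, y ≈ -85.2 km.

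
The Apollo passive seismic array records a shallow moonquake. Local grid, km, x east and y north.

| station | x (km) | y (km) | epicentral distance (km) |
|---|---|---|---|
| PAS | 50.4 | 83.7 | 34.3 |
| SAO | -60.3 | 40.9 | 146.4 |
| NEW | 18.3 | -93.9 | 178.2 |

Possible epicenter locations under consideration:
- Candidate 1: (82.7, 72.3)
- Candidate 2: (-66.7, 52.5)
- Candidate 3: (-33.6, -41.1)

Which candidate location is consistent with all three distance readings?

Candidate 1

For each candidate, compare |candidate − station| to the reported distance:
Candidate 1: residuals PAS 0.0, SAO 0.0, NEW 0.0 → max 0.0 km
Candidate 2: residuals PAS 86.9, SAO 133.2, NEW 8.9 → max 133.2 km
Candidate 3: residuals PAS 116.1, SAO 60.2, NEW 104.2 → max 116.1 km
Only Candidate 1 has all residuals ≈ 0.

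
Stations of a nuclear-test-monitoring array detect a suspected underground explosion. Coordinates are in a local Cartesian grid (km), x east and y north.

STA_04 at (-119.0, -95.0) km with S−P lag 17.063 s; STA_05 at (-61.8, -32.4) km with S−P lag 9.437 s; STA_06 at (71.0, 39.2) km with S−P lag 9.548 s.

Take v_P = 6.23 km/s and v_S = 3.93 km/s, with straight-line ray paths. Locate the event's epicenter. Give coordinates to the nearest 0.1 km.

Distance from S−P lag: d = Δt · v_P v_S / (v_P − v_S) = Δt · (6.23·3.93)/(6.23−3.93) ≈ 10.6452·Δt.
So d_STA_04 = 181.64, d_STA_05 = 100.46, d_STA_06 = 101.64 km.
Circle about each station: (x + 119.0)² + (y + 95.0)² = 181.64²; (x + 61.8)² + (y + 32.4)² = 100.46²; (x − 71.0)² + (y − 39.2)² = 101.64².
Subtracting the STA_04 equation from the STA_05 and STA_06 equations removes the quadratic terms:
114.4 x + 125.2 y = 4583.88
380.0 x + 268.4 y = 6054.04
Solving the 2×2 system: x ≈ -28.0, y ≈ 62.2 km.

x ≈ -28.0 km, y ≈ 62.2 km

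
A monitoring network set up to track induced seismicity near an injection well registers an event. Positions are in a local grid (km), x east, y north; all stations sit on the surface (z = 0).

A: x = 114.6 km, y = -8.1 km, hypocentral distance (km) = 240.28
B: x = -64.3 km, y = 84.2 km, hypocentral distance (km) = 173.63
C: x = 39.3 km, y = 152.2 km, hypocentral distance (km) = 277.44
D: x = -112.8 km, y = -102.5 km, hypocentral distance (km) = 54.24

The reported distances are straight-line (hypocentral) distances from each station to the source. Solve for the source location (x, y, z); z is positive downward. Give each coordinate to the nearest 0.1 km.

x ≈ -110.9 km, y ≈ -76.2 km, depth ≈ 47.4 km

Each station gives a sphere (x−x_i)² + (y−y_i)² + z² = d_i² (stations at z=0).
Subtracting the A sphere from B and C: z² cancels, leaving linear equations in x and y:
-357.8 x + 184.6 y = 25612.46
-150.6 x + 320.6 y = -7727.92
Solving: x ≈ -110.896, y ≈ -76.197 km (keep extra digits for the depth step; rounded: -110.9, -76.2).
Then from the A sphere: z² = 240.28² − (x − 114.6)² − (y + 8.1)² with x = -110.896, y = -76.197, so z ≈ 47.422 ≈ 47.4 km.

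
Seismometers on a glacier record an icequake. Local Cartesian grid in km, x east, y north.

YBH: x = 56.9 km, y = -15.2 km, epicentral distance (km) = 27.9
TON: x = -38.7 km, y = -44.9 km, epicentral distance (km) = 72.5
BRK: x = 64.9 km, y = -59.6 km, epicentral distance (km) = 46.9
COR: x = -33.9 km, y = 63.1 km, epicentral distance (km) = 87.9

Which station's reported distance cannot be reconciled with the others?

COR

Solve using three stations at a time. Using YBH, TON, BRK (subtract circle equations pairwise → linear system) gives (x, y) ≈ (31.5, -26.7).
Distances from that point to each station vs reported:
  YBH: calculated 27.9 vs reported 27.9 → residual 0.0 km
  TON: calculated 72.5 vs reported 72.5 → residual 0.0 km
  BRK: calculated 46.9 vs reported 46.9 → residual 0.0 km
  COR: calculated 111.1 vs reported 87.9 → residual 23.2 km
YBH, TON, BRK are mutually consistent (residuals ≈ 0); COR is off by 23.2 km.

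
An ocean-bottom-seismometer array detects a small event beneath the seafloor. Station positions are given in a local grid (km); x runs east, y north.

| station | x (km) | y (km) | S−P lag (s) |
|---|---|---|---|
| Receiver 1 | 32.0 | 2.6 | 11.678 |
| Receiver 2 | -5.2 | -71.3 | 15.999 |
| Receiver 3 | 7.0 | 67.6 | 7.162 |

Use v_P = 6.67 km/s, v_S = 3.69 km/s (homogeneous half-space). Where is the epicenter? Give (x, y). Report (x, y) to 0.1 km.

x ≈ -50.3 km, y ≈ 52.9 km

Distance from S−P lag: d = Δt · v_P v_S / (v_P − v_S) = Δt · (6.67·3.69)/(6.67−3.69) ≈ 8.2592·Δt.
So d_Receiver 1 = 96.45, d_Receiver 2 = 132.14, d_Receiver 3 = 59.15 km.
Circle about each station: (x − 32.0)² + (y − 2.6)² = 96.45²; (x + 5.2)² + (y + 71.3)² = 132.14²; (x − 7.0)² + (y − 67.6)² = 59.15².
Subtracting pairs of circle equations eliminates x²+y² and gives linear equations (the radical axes):
-74.4 x − 147.8 y = -4078.41
-50.0 x + 130.0 y = 9391.88
Solving the 2×2 system: x ≈ -50.3, y ≈ 52.9 km.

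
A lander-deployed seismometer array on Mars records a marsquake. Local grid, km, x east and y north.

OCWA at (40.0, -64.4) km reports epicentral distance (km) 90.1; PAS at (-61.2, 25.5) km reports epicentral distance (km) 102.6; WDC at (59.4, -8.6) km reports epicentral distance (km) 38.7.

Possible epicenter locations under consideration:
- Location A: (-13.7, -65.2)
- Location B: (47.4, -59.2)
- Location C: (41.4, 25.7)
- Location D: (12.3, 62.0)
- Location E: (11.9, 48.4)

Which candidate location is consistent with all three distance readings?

For each candidate, compare |candidate − station| to the reported distance:
Location A: residuals OCWA 36.4, PAS 0.2, WDC 53.8 → max 53.8 km
Location B: residuals OCWA 81.1, PAS 35.1, WDC 13.3 → max 81.1 km
Location C: residuals OCWA 0.0, PAS 0.0, WDC 0.0 → max 0.0 km
Location D: residuals OCWA 39.3, PAS 20.5, WDC 46.2 → max 46.2 km
Location E: residuals OCWA 26.1, PAS 26.0, WDC 35.5 → max 35.5 km
Only Location C has all residuals ≈ 0.

Location C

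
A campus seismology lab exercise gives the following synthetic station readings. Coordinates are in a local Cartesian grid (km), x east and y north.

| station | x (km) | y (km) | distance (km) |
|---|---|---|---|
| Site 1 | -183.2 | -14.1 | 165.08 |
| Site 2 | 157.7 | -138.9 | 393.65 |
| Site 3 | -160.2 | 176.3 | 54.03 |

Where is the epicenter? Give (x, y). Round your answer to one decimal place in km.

-121.2 km east, 138.9 km north

Circle about each station: (x + 183.2)² + (y + 14.1)² = 165.08²; (x − 157.7)² + (y + 138.9)² = 393.65²; (x + 160.2)² + (y − 176.3)² = 54.03².
Subtracting pairs of circle equations eliminates x²+y² and gives linear equations (the radical axes):
681.8 x − 249.6 y = -117307.47
46.0 x + 380.8 y = 47316.85
Solving the 2×2 system: x ≈ -121.2, y ≈ 138.9 km.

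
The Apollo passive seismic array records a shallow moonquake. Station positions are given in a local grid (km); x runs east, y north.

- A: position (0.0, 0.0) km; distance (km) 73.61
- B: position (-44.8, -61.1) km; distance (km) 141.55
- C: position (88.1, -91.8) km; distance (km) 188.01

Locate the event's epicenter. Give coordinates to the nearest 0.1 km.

(-1.3, 73.6)

Circle about each station: x² + y² = 73.61²; (x + 44.8)² + (y + 61.1)² = 141.55²; (x − 88.1)² + (y + 91.8)² = 188.01².
Subtracting the A equation from the B and C equations removes the quadratic terms:
-89.6 x − 122.2 y = -8877.72
176.2 x − 183.6 y = -13740.48
Solving the 2×2 system: x ≈ -1.3, y ≈ 73.6 km.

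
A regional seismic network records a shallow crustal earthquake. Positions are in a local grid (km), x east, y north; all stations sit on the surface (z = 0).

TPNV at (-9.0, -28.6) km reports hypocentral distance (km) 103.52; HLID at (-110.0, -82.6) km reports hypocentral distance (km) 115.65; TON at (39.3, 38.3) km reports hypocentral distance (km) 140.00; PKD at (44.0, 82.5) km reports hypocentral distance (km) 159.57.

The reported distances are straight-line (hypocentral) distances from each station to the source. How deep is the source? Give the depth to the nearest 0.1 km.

z ≈ 66.6 km

Each station gives a sphere (x−x_i)² + (y−y_i)² + z² = d_i² (stations at z=0).
Subtracting the TPNV sphere from HLID and TON: z² cancels, leaving linear equations in x and y:
-202.0 x − 108.0 y = 15365.27
96.6 x + 133.8 y = -6771.19
Solving: x ≈ -79.819, y ≈ 7.021 km (keep extra digits for the depth step; rounded: -79.8, 7.0).
Then from the TPNV sphere: z² = 103.52² − (x + 9.0)² − (y + 28.6)² with x = -79.819, y = 7.021, so z ≈ 66.575 ≈ 66.6 km.
Check against PKD (with the unrounded solution): distance 159.56 ≈ 159.57 km. ✓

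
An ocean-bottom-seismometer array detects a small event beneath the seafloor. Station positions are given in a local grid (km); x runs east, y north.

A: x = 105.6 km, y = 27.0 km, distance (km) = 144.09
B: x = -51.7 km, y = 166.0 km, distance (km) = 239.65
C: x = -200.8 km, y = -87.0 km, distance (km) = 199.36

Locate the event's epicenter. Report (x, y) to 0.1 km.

(-2.3, -68.5)

Circle about each station: (x − 105.6)² + (y − 27.0)² = 144.09²; (x + 51.7)² + (y − 166.0)² = 239.65²; (x + 200.8)² + (y + 87.0)² = 199.36².
Subtracting pairs of circle equations eliminates x²+y² and gives linear equations (the radical axes):
-314.6 x + 278.0 y = -18321.66
-612.8 x − 228.0 y = 17026.80
Solving the 2×2 system: x ≈ -2.3, y ≈ -68.5 km.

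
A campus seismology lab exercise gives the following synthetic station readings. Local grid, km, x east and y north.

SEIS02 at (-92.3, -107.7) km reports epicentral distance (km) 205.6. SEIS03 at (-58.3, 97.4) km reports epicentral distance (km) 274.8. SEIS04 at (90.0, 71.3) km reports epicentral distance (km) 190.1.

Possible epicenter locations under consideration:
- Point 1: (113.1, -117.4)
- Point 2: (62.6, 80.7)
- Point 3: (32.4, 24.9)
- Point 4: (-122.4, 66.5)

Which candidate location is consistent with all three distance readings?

For each candidate, compare |candidate − station| to the reported distance:
Point 1: residuals SEIS02 0.0, SEIS03 0.0, SEIS04 0.0 → max 0.0 km
Point 2: residuals SEIS02 38.3, SEIS03 152.8, SEIS04 161.1 → max 161.1 km
Point 3: residuals SEIS02 23.6, SEIS03 158.7, SEIS04 116.1 → max 158.7 km
Point 4: residuals SEIS02 28.8, SEIS03 203.6, SEIS04 22.4 → max 203.6 km
Only Point 1 has all residuals ≈ 0.

Point 1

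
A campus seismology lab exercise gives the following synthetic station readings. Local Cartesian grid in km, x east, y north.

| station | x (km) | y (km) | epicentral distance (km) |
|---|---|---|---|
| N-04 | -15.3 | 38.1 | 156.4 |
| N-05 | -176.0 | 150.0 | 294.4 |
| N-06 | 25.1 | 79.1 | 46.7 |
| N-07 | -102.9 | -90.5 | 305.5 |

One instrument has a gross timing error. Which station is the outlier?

Solve using three stations at a time. Using N-04, N-05, N-07 (subtract circle equations pairwise → linear system) gives (x, y) ≈ (117.1, 121.6).
Distances from that point to each station vs reported:
  N-04: calculated 156.5 vs reported 156.4 → residual 0.1 km
  N-05: calculated 294.4 vs reported 294.4 → residual 0.0 km
  N-06: calculated 101.3 vs reported 46.7 → residual 54.6 km
  N-07: calculated 305.5 vs reported 305.5 → residual 0.0 km
N-04, N-05, N-07 are mutually consistent (residuals ≈ 0); N-06 is off by 54.6 km.

N-06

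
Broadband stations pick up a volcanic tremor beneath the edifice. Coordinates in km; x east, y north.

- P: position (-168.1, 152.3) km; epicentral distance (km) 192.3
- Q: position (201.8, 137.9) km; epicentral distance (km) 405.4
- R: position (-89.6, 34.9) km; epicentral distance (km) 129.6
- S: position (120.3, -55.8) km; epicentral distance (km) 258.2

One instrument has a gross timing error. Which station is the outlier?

P

Solve using three stations at a time. Using Q, R, S (subtract circle equations pairwise → linear system) gives (x, y) ≈ (-136.1, -86.1).
Distances from that point to each station vs reported:
  P: calculated 240.5 vs reported 192.3 → residual 48.2 km
  Q: calculated 405.4 vs reported 405.4 → residual 0.0 km
  R: calculated 129.6 vs reported 129.6 → residual 0.0 km
  S: calculated 258.2 vs reported 258.2 → residual 0.0 km
Q, R, S are mutually consistent (residuals ≈ 0); P is off by 48.2 km.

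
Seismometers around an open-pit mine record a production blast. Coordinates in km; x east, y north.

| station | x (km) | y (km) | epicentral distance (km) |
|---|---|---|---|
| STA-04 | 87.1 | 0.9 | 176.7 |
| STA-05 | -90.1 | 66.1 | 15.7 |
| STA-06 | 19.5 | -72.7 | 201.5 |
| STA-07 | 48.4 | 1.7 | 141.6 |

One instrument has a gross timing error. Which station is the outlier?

Solve using three stations at a time. Using STA-04, STA-05, STA-07 (subtract circle equations pairwise → linear system) gives (x, y) ≈ (-75.2, 70.9).
Distances from that point to each station vs reported:
  STA-04: calculated 176.7 vs reported 176.7 → residual 0.0 km
  STA-05: calculated 15.7 vs reported 15.7 → residual 0.0 km
  STA-06: calculated 172.0 vs reported 201.5 → residual 29.5 km
  STA-07: calculated 141.6 vs reported 141.6 → residual 0.0 km
STA-04, STA-05, STA-07 are mutually consistent (residuals ≈ 0); STA-06 is off by 29.5 km.

STA-06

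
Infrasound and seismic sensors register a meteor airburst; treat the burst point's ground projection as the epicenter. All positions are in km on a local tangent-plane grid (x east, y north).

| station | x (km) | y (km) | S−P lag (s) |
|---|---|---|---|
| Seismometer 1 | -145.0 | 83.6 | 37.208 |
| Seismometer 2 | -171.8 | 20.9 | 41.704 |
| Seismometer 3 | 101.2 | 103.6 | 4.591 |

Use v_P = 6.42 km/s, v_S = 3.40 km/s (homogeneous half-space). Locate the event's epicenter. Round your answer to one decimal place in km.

Distance from S−P lag: d = Δt · v_P v_S / (v_P − v_S) = Δt · (6.42·3.40)/(6.42−3.40) ≈ 7.2278·Δt.
So d_Seismometer 1 = 268.93, d_Seismometer 2 = 301.43, d_Seismometer 3 = 33.18 km.
Circle about each station: (x + 145.0)² + (y − 83.6)² = 268.93²; (x + 171.8)² + (y − 20.9)² = 301.43²; (x − 101.2)² + (y − 103.6)² = 33.18².
Subtracting pairs of circle equations eliminates x²+y² and gives linear equations (the radical axes):
-53.6 x − 125.4 y = -16598.61
492.4 x + 40.0 y = 64182.87
Solving the 2×2 system: x ≈ 123.9, y ≈ 79.4 km.

x ≈ 123.9 km, y ≈ 79.4 km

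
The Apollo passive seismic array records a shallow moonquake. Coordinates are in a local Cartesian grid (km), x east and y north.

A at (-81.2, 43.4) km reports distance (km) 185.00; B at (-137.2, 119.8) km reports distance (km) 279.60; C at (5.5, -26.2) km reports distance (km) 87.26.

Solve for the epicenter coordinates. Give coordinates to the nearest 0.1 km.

Circle about each station: (x + 81.2)² + (y − 43.4)² = 185.00²; (x + 137.2)² + (y − 119.8)² = 279.60²; (x − 5.5)² + (y + 26.2)² = 87.26².
Subtracting the A equation from the B and C equations removes the quadratic terms:
-112.0 x + 152.8 y = -19252.28
173.4 x − 139.2 y = 18850.38
Solving the 2×2 system: x ≈ 18.4, y ≈ -112.5 km.

x ≈ 18.4 km, y ≈ -112.5 km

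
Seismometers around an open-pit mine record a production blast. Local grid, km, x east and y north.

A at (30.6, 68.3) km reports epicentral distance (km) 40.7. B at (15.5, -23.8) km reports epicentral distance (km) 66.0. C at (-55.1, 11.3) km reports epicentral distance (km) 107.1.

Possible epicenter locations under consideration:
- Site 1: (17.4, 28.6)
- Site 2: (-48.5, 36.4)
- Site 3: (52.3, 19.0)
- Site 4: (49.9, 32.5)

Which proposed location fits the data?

For each candidate, compare |candidate − station| to the reported distance:
Site 1: residuals A 1.1, B 13.6, C 32.6 → max 32.6 km
Site 2: residuals A 44.6, B 21.9, C 81.1 → max 81.1 km
Site 3: residuals A 13.2, B 9.6, C 0.6 → max 13.2 km
Site 4: residuals A 0.0, B 0.0, C 0.0 → max 0.0 km
Only Site 4 has all residuals ≈ 0.

Site 4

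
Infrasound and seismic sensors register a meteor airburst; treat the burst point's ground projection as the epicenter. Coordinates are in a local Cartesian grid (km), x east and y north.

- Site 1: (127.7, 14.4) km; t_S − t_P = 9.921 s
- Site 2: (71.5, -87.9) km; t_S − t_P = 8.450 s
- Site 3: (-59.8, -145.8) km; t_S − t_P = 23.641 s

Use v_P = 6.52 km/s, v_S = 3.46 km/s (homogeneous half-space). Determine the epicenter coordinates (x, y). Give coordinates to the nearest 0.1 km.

Distance from S−P lag: d = Δt · v_P v_S / (v_P − v_S) = Δt · (6.52·3.46)/(6.52−3.46) ≈ 7.3723·Δt.
So d_Site 1 = 73.14, d_Site 2 = 62.30, d_Site 3 = 174.29 km.
Circle about each station: (x − 127.7)² + (y − 14.4)² = 73.14²; (x − 71.5)² + (y + 87.9)² = 62.30²; (x + 59.8)² + (y + 145.8)² = 174.29².
Subtracting pairs of circle equations eliminates x²+y² and gives linear equations (the radical axes):
-112.4 x − 204.6 y = -2207.82
-375.0 x − 320.4 y = -16708.51
Solving the 2×2 system: x ≈ 66.6, y ≈ -25.8 km.

66.6 km east, -25.8 km north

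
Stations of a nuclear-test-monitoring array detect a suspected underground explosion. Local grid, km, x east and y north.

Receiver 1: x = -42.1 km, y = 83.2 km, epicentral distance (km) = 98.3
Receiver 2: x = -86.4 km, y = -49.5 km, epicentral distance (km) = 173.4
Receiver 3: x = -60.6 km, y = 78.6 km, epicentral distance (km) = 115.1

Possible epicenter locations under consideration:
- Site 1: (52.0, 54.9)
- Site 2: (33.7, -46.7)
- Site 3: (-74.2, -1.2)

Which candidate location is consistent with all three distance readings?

For each candidate, compare |candidate − station| to the reported distance:
Site 1: residuals Receiver 1 0.0, Receiver 2 0.0, Receiver 3 0.0 → max 0.0 km
Site 2: residuals Receiver 1 52.1, Receiver 2 53.3, Receiver 3 41.7 → max 53.3 km
Site 3: residuals Receiver 1 8.0, Receiver 2 123.6, Receiver 3 34.1 → max 123.6 km
Only Site 1 has all residuals ≈ 0.

Site 1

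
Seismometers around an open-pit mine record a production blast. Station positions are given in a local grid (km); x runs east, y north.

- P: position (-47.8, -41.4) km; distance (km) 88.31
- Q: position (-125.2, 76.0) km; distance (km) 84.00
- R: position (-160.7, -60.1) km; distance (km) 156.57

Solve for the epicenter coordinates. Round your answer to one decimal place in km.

(-46.4, 46.9)

Circle about each station: (x + 47.8)² + (y + 41.4)² = 88.31²; (x + 125.2)² + (y − 76.0)² = 84.00²; (x + 160.7)² + (y + 60.1)² = 156.57².
Subtracting pairs of circle equations eliminates x²+y² and gives linear equations (the radical axes):
-154.8 x + 234.8 y = 18194.90
-225.8 x − 37.4 y = 8722.19
Solving the 2×2 system: x ≈ -46.4, y ≈ 46.9 km.
Check against P (with the unrounded x, y): √((x + 47.8)²+(y + 41.4)²) = 88.31 ≈ 88.31 km. ✓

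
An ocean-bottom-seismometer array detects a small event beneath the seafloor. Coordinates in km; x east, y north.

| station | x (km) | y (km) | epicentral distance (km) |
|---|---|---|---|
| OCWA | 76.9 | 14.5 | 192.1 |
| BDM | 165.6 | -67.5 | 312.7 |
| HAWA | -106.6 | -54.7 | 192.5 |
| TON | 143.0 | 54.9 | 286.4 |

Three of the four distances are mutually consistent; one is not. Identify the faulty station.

Solve using three stations at a time. Using OCWA, BDM, HAWA (subtract circle equations pairwise → linear system) gives (x, y) ≈ (-72.8, 134.8).
Distances from that point to each station vs reported:
  OCWA: calculated 192.1 vs reported 192.1 → residual 0.0 km
  BDM: calculated 312.7 vs reported 312.7 → residual 0.0 km
  HAWA: calculated 192.5 vs reported 192.5 → residual 0.0 km
  TON: calculated 230.1 vs reported 286.4 → residual 56.3 km
OCWA, BDM, HAWA are mutually consistent (residuals ≈ 0); TON is off by 56.3 km.

TON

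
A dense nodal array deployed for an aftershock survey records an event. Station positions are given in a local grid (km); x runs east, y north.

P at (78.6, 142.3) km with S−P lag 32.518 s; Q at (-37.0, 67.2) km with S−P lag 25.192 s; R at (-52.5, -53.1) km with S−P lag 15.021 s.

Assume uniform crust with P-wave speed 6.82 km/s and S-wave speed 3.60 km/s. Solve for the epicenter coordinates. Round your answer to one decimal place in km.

50.1 km east, -104.0 km north

Distance from S−P lag: d = Δt · v_P v_S / (v_P − v_S) = Δt · (6.82·3.60)/(6.82−3.60) ≈ 7.6248·Δt.
So d_P = 247.94, d_Q = 192.09, d_R = 114.53 km.
Circle about each station: (x − 78.6)² + (y − 142.3)² = 247.94²; (x + 37.0)² + (y − 67.2)² = 192.09²; (x + 52.5)² + (y + 53.1)² = 114.53².
Subtracting pairs of circle equations eliminates x²+y² and gives linear equations (the radical axes):
-231.2 x − 150.2 y = 4033.27
-262.2 x − 390.8 y = 27505.73
Solving the 2×2 system: x ≈ 50.1, y ≈ -104.0 km.
Check against P (with the unrounded x, y): √((x − 78.6)²+(y − 142.3)²) = 247.96 ≈ 247.94 km. ✓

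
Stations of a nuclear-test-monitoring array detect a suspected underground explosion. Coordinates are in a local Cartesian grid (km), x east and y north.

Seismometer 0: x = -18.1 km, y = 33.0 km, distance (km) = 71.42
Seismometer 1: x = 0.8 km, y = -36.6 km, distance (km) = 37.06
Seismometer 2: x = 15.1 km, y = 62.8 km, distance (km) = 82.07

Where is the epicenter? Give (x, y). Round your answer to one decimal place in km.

Circle about each station: (x + 18.1)² + (y − 33.0)² = 71.42²; (x − 0.8)² + (y + 36.6)² = 37.06²; (x − 15.1)² + (y − 62.8)² = 82.07².
Subtracting the Seismometer 0 equation from the Seismometer 1 and Seismometer 2 equations removes the quadratic terms:
37.8 x − 139.2 y = 3650.96
66.4 x + 59.6 y = 1120.57
Solving the 2×2 system: x ≈ 32.5, y ≈ -17.4 km.

32.5 km east, -17.4 km north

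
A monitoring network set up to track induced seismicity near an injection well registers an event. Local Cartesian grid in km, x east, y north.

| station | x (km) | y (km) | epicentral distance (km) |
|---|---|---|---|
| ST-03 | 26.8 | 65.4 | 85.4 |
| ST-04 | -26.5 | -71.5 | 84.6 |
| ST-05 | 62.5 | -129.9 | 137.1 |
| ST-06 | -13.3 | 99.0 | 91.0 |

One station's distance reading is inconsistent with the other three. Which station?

ST-05

Solve using three stations at a time. Using ST-03, ST-04, ST-06 (subtract circle equations pairwise → linear system) gives (x, y) ≈ (-39.8, 12.0).
Distances from that point to each station vs reported:
  ST-03: calculated 85.3 vs reported 85.4 → residual 0.1 km
  ST-04: calculated 84.5 vs reported 84.6 → residual 0.1 km
  ST-05: calculated 174.9 vs reported 137.1 → residual 37.8 km
  ST-06: calculated 90.9 vs reported 91.0 → residual 0.1 km
ST-03, ST-04, ST-06 are mutually consistent (residuals ≈ 0); ST-05 is off by 37.8 km.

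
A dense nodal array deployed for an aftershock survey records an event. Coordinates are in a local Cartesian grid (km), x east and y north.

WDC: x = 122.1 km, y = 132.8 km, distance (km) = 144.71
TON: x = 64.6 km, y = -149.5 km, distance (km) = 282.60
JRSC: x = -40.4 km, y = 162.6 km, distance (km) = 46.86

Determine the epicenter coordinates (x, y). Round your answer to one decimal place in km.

Circle about each station: (x − 122.1)² + (y − 132.8)² = 144.71²; (x − 64.6)² + (y + 149.5)² = 282.60²; (x + 40.4)² + (y − 162.6)² = 46.86².
Subtracting the WDC equation from the TON and JRSC equations removes the quadratic terms:
-115.0 x − 564.6 y = -64942.62
-325.0 x + 59.6 y = 14271.79
Solving the 2×2 system: x ≈ -22.0, y ≈ 119.5 km.

-22.0 km east, 119.5 km north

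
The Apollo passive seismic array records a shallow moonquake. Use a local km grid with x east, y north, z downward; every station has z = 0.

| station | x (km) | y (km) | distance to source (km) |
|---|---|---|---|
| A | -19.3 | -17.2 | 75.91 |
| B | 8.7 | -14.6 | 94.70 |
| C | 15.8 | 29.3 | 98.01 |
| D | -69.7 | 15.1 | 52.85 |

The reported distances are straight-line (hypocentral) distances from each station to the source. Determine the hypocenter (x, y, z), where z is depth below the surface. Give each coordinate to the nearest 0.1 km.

Each station gives a sphere (x−x_i)² + (y−y_i)² + z² = d_i² (stations at z=0).
Subtracting the A sphere from B and C: z² cancels, leaving linear equations in x and y:
56.0 x + 5.2 y = -3585.24
70.2 x + 93.0 y = -3403.83
Solving: x ≈ -65.193, y ≈ 12.610 km (keep extra digits for the depth step; rounded: -65.2, 12.6).
Then from the A sphere: z² = 75.91² − (x + 19.3)² − (y + 17.2)² with x = -65.193, y = 12.610, so z ≈ 52.607 ≈ 52.6 km.

(-65.2, 12.6, 52.6)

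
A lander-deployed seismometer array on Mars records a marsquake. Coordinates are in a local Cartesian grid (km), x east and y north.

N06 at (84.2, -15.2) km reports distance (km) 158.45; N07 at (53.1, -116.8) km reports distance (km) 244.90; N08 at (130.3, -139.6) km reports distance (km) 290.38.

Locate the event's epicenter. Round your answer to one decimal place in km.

Circle about each station: (x − 84.2)² + (y + 15.2)² = 158.45²; (x − 53.1)² + (y + 116.8)² = 244.90²; (x − 130.3)² + (y + 139.6)² = 290.38².
Subtracting pairs of circle equations eliminates x²+y² and gives linear equations (the radical axes):
-62.2 x − 203.2 y = -25728.44
92.2 x − 248.8 y = -30068.57
Solving the 2×2 system: x ≈ 8.5, y ≈ 124.0 km.
Check against N06 (with the unrounded x, y): √((x − 84.2)²+(y + 15.2)²) = 158.45 ≈ 158.45 km. ✓

8.5 km east, 124.0 km north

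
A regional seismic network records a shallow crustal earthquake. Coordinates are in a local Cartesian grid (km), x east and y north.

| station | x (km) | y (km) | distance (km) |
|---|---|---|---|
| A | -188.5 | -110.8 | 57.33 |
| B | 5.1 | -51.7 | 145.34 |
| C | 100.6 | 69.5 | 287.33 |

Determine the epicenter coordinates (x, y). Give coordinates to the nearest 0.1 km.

Circle about each station: (x + 188.5)² + (y + 110.8)² = 57.33²; (x − 5.1)² + (y + 51.7)² = 145.34²; (x − 100.6)² + (y − 69.5)² = 287.33².
Subtracting pairs of circle equations eliminates x²+y² and gives linear equations (the radical axes):
387.2 x + 118.2 y = -62946.98
578.2 x + 360.6 y = -112130.08
Solving the 2×2 system: x ≈ -132.5, y ≈ -98.5 km.
Check against A (with the unrounded x, y): √((x + 188.5)²+(y + 110.8)²) = 57.33 ≈ 57.33 km. ✓

x ≈ -132.5 km, y ≈ -98.5 km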